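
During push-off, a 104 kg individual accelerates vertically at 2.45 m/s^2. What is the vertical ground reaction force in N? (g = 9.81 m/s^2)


GRF = m * (g + a)
GRF = 104 * (9.81 + 2.45)
GRF = 104 * 12.2600
GRF = 1275.0400


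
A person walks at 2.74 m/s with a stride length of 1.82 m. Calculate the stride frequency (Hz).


f = v / stride_length
f = 2.74 / 1.82
f = 1.5055


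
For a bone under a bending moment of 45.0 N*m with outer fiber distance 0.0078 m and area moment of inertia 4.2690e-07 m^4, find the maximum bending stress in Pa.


sigma = M * c / I
sigma = 45.0 * 0.0078 / 4.2690e-07
M * c = 0.3510
sigma = 822206.6058


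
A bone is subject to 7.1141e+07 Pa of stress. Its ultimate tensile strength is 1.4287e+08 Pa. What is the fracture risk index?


FRI = applied / ultimate
FRI = 7.1141e+07 / 1.4287e+08
FRI = 0.4979


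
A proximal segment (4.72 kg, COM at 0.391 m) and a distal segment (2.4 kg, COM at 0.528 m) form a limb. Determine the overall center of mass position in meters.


COM = (m1*x1 + m2*x2) / (m1 + m2)
COM = (4.72*0.391 + 2.4*0.528) / (4.72 + 2.4)
Numerator = 3.1127
Denominator = 7.1200
COM = 0.4372


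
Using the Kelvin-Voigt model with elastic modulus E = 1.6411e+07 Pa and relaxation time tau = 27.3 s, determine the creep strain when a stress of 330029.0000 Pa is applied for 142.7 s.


epsilon(t) = (sigma/E) * (1 - exp(-t/tau))
sigma/E = 330029.0000 / 1.6411e+07 = 0.0201
exp(-t/tau) = exp(-142.7 / 27.3) = 0.0054
epsilon = 0.0201 * (1 - 0.0054)
epsilon = 0.0200


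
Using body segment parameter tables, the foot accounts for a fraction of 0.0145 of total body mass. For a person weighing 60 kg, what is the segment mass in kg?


m_segment = body_mass * fraction
m_segment = 60 * 0.0145
m_segment = 0.8700


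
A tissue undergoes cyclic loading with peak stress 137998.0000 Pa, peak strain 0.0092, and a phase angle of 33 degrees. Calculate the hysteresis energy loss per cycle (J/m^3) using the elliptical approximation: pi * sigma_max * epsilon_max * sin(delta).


E_loss = pi * sigma_max * epsilon_max * sin(delta)
delta = 33 deg = 0.5760 rad
sin(delta) = 0.5446
E_loss = pi * 137998.0000 * 0.0092 * 0.5446
E_loss = 2172.2973


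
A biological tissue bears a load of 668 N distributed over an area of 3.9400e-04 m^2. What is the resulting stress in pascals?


stress = F / A
stress = 668 / 3.9400e-04
stress = 1.6954e+06


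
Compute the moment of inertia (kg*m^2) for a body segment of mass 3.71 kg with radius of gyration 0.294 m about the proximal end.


I = m * k^2
I = 3.71 * 0.294^2
k^2 = 0.0864
I = 0.3207


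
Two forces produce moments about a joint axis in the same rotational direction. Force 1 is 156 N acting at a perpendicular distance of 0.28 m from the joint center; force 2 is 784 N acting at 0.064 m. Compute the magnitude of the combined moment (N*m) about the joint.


M = F1 * d1 + F2 * d2
M = 156 * 0.28 + 784 * 0.064
M = 43.6800 + 50.1760
M = 93.8560


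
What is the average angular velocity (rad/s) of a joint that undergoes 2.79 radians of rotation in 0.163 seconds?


omega = delta_theta / delta_t
omega = 2.79 / 0.163
omega = 17.1166


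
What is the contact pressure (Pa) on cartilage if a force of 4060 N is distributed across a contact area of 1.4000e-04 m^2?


P = F / A
P = 4060 / 1.4000e-04
P = 2.9000e+07


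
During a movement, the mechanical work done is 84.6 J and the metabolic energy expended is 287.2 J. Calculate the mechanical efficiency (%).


eta = (W_mech / E_meta) * 100
eta = (84.6 / 287.2) * 100
ratio = 0.2946
eta = 29.4568


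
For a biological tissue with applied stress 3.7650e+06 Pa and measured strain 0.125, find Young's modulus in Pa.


E = stress / strain
E = 3.7650e+06 / 0.125
E = 3.0120e+07


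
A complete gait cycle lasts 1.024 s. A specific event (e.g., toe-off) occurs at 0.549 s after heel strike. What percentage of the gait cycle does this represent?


pct = (event_time / cycle_time) * 100
pct = (0.549 / 1.024) * 100
ratio = 0.5361
pct = 53.6133


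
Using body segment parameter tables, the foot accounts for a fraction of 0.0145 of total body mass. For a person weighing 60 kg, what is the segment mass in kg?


m_segment = body_mass * fraction
m_segment = 60 * 0.0145
m_segment = 0.8700


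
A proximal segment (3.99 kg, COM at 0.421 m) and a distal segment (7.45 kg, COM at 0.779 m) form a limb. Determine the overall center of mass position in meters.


COM = (m1*x1 + m2*x2) / (m1 + m2)
COM = (3.99*0.421 + 7.45*0.779) / (3.99 + 7.45)
Numerator = 7.4833
Denominator = 11.4400
COM = 0.6541


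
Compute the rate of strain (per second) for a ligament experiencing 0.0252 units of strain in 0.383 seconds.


strain_rate = delta_strain / delta_t
strain_rate = 0.0252 / 0.383
strain_rate = 0.0658


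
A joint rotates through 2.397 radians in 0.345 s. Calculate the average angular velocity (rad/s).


omega = delta_theta / delta_t
omega = 2.397 / 0.345
omega = 6.9478


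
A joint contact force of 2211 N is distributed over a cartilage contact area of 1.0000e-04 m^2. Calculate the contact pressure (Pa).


P = F / A
P = 2211 / 1.0000e-04
P = 2.2110e+07


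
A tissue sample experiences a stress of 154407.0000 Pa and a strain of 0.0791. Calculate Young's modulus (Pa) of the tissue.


E = stress / strain
E = 154407.0000 / 0.0791
E = 1.9520e+06


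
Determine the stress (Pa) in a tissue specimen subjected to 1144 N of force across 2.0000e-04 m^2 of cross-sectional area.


stress = F / A
stress = 1144 / 2.0000e-04
stress = 5.7200e+06


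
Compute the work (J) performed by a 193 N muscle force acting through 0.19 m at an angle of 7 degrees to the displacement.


W = F * d * cos(theta)
theta = 7 deg = 0.1222 rad
cos(theta) = 0.9925
W = 193 * 0.19 * 0.9925
W = 36.3967


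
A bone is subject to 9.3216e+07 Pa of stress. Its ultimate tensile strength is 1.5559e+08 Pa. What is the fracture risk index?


FRI = applied / ultimate
FRI = 9.3216e+07 / 1.5559e+08
FRI = 0.5991


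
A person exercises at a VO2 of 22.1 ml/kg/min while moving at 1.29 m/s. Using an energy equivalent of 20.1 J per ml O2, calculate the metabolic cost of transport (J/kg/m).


Power per kg = VO2 * 20.1 / 60
Power per kg = 22.1 * 20.1 / 60 = 7.4035 W/kg
Cost = power_per_kg / speed
Cost = 7.4035 / 1.29
Cost = 5.7391


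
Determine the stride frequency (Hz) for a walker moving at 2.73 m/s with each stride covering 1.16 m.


f = v / stride_length
f = 2.73 / 1.16
f = 2.3534


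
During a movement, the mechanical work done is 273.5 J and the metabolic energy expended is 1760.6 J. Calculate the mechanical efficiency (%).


eta = (W_mech / E_meta) * 100
eta = (273.5 / 1760.6) * 100
ratio = 0.1553
eta = 15.5345


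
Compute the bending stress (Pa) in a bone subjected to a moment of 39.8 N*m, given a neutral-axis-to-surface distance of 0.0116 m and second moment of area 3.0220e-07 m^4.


sigma = M * c / I
sigma = 39.8 * 0.0116 / 3.0220e-07
M * c = 0.4617
sigma = 1.5277e+06


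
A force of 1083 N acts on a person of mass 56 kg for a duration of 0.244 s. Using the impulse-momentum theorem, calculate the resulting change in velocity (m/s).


J = F * dt = 1083 * 0.244 = 264.2520 N*s
delta_v = J / m
delta_v = 264.2520 / 56
delta_v = 4.7188


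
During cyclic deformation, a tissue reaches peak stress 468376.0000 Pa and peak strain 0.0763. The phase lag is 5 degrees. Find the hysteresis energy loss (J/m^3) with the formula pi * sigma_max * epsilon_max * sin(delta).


E_loss = pi * sigma_max * epsilon_max * sin(delta)
delta = 5 deg = 0.0873 rad
sin(delta) = 0.0872
E_loss = pi * 468376.0000 * 0.0763 * 0.0872
E_loss = 9785.0951


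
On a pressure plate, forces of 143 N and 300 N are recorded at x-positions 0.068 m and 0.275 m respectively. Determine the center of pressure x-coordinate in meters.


COP_x = (F1*x1 + F2*x2) / (F1 + F2)
COP_x = (143*0.068 + 300*0.275) / (143 + 300)
Numerator = 92.2240
Denominator = 443
COP_x = 0.2082


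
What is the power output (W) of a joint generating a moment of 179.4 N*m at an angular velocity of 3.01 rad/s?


P = M * omega
P = 179.4 * 3.01
P = 539.9940


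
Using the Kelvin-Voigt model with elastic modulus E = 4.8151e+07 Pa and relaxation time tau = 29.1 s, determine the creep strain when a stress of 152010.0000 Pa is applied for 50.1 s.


epsilon(t) = (sigma/E) * (1 - exp(-t/tau))
sigma/E = 152010.0000 / 4.8151e+07 = 0.0032
exp(-t/tau) = exp(-50.1 / 29.1) = 0.1788
epsilon = 0.0032 * (1 - 0.1788)
epsilon = 0.0026


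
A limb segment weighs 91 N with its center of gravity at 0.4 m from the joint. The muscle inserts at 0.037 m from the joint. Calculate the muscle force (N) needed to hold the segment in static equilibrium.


F_muscle = W * d_load / d_muscle
F_muscle = 91 * 0.4 / 0.037
Numerator = 36.4000
F_muscle = 983.7838


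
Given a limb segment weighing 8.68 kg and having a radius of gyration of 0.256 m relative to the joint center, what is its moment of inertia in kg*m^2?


I = m * k^2
I = 8.68 * 0.256^2
k^2 = 0.0655
I = 0.5689


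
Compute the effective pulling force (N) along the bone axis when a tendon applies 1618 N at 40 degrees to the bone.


F_eff = F_tendon * cos(theta)
theta = 40 deg = 0.6981 rad
cos(theta) = 0.7660
F_eff = 1618 * 0.7660
F_eff = 1239.4599


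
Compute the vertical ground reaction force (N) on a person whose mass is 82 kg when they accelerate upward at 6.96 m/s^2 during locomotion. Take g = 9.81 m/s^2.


GRF = m * (g + a)
GRF = 82 * (9.81 + 6.96)
GRF = 82 * 16.7700
GRF = 1375.1400


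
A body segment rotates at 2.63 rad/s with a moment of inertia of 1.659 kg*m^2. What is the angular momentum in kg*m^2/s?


L = I * omega
L = 1.659 * 2.63
L = 4.3632


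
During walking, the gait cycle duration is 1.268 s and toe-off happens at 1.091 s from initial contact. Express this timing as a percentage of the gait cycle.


pct = (event_time / cycle_time) * 100
pct = (1.091 / 1.268) * 100
ratio = 0.8604
pct = 86.0410


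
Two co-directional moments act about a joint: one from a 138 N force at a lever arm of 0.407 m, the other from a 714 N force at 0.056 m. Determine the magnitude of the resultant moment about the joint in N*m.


M = F1 * d1 + F2 * d2
M = 138 * 0.407 + 714 * 0.056
M = 56.1660 + 39.9840
M = 96.1500


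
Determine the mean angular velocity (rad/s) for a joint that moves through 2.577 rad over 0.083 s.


omega = delta_theta / delta_t
omega = 2.577 / 0.083
omega = 31.0482


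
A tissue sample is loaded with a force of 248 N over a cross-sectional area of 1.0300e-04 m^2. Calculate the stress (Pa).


stress = F / A
stress = 248 / 1.0300e-04
stress = 2.4078e+06


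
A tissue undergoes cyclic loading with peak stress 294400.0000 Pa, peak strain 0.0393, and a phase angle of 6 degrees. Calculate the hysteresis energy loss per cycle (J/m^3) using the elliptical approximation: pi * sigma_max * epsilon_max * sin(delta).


E_loss = pi * sigma_max * epsilon_max * sin(delta)
delta = 6 deg = 0.1047 rad
sin(delta) = 0.1045
E_loss = pi * 294400.0000 * 0.0393 * 0.1045
E_loss = 3799.3980


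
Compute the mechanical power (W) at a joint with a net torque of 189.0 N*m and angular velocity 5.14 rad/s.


P = M * omega
P = 189.0 * 5.14
P = 971.4600


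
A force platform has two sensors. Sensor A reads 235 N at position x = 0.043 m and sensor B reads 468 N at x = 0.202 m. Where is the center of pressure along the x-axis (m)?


COP_x = (F1*x1 + F2*x2) / (F1 + F2)
COP_x = (235*0.043 + 468*0.202) / (235 + 468)
Numerator = 104.6410
Denominator = 703
COP_x = 0.1488


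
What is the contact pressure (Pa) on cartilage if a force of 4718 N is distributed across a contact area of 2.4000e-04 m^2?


P = F / A
P = 4718 / 2.4000e-04
P = 1.9658e+07


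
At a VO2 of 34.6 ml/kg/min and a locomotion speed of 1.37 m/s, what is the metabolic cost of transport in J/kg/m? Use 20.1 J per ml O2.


Power per kg = VO2 * 20.1 / 60
Power per kg = 34.6 * 20.1 / 60 = 11.5910 W/kg
Cost = power_per_kg / speed
Cost = 11.5910 / 1.37
Cost = 8.4606


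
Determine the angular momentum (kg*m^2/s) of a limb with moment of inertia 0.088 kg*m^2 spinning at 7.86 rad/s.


L = I * omega
L = 0.088 * 7.86
L = 0.6917


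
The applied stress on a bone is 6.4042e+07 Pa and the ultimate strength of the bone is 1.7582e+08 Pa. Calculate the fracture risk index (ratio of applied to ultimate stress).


FRI = applied / ultimate
FRI = 6.4042e+07 / 1.7582e+08
FRI = 0.3642


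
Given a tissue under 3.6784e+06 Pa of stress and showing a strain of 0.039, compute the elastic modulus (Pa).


E = stress / strain
E = 3.6784e+06 / 0.039
E = 9.4318e+07


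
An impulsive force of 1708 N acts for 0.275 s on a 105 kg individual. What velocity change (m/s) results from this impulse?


J = F * dt = 1708 * 0.275 = 469.7000 N*s
delta_v = J / m
delta_v = 469.7000 / 105
delta_v = 4.4733


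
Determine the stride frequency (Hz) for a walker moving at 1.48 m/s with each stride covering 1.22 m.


f = v / stride_length
f = 1.48 / 1.22
f = 1.2131


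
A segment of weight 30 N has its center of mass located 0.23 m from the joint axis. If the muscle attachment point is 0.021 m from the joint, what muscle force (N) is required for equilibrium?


F_muscle = W * d_load / d_muscle
F_muscle = 30 * 0.23 / 0.021
Numerator = 6.9000
F_muscle = 328.5714


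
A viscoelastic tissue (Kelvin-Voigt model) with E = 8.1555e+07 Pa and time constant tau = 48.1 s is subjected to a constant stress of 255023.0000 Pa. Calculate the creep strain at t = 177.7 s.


epsilon(t) = (sigma/E) * (1 - exp(-t/tau))
sigma/E = 255023.0000 / 8.1555e+07 = 0.0031
exp(-t/tau) = exp(-177.7 / 48.1) = 0.0249
epsilon = 0.0031 * (1 - 0.0249)
epsilon = 0.0030


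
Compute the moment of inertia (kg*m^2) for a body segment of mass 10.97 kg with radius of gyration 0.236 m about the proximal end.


I = m * k^2
I = 10.97 * 0.236^2
k^2 = 0.0557
I = 0.6110


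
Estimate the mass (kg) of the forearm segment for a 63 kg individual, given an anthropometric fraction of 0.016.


m_segment = body_mass * fraction
m_segment = 63 * 0.016
m_segment = 1.0080


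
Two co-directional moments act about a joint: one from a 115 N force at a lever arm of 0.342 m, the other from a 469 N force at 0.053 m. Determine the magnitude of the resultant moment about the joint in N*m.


M = F1 * d1 + F2 * d2
M = 115 * 0.342 + 469 * 0.053
M = 39.3300 + 24.8570
M = 64.1870


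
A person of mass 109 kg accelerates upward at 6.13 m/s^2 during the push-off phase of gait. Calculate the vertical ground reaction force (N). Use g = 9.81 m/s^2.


GRF = m * (g + a)
GRF = 109 * (9.81 + 6.13)
GRF = 109 * 15.9400
GRF = 1737.4600


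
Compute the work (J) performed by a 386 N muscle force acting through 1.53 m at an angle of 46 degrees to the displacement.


W = F * d * cos(theta)
theta = 46 deg = 0.8029 rad
cos(theta) = 0.6947
W = 386 * 1.53 * 0.6947
W = 410.2513


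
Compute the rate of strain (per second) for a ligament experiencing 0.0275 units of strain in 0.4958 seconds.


strain_rate = delta_strain / delta_t
strain_rate = 0.0275 / 0.4958
strain_rate = 0.0555


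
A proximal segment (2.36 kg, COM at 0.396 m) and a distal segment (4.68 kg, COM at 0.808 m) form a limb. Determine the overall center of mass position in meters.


COM = (m1*x1 + m2*x2) / (m1 + m2)
COM = (2.36*0.396 + 4.68*0.808) / (2.36 + 4.68)
Numerator = 4.7160
Denominator = 7.0400
COM = 0.6699


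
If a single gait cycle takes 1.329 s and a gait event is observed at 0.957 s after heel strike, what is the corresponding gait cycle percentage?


pct = (event_time / cycle_time) * 100
pct = (0.957 / 1.329) * 100
ratio = 0.7201
pct = 72.0090


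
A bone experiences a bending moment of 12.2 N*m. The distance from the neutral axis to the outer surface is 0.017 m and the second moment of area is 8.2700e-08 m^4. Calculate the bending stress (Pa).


sigma = M * c / I
sigma = 12.2 * 0.017 / 8.2700e-08
M * c = 0.2074
sigma = 2.5079e+06


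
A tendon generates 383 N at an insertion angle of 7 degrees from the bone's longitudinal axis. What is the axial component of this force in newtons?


F_eff = F_tendon * cos(theta)
theta = 7 deg = 0.1222 rad
cos(theta) = 0.9925
F_eff = 383 * 0.9925
F_eff = 380.1452


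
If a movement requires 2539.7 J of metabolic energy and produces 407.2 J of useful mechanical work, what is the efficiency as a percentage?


eta = (W_mech / E_meta) * 100
eta = (407.2 / 2539.7) * 100
ratio = 0.1603
eta = 16.0334


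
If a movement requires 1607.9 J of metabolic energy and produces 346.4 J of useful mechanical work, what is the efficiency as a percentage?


eta = (W_mech / E_meta) * 100
eta = (346.4 / 1607.9) * 100
ratio = 0.2154
eta = 21.5436


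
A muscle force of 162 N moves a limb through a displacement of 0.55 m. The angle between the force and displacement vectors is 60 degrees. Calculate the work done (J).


W = F * d * cos(theta)
theta = 60 deg = 1.0472 rad
cos(theta) = 0.5000
W = 162 * 0.55 * 0.5000
W = 44.5500


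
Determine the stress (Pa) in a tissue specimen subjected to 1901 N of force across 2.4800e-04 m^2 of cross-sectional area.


stress = F / A
stress = 1901 / 2.4800e-04
stress = 7.6653e+06


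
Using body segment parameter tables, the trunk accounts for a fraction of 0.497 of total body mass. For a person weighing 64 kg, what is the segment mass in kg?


m_segment = body_mass * fraction
m_segment = 64 * 0.497
m_segment = 31.8080


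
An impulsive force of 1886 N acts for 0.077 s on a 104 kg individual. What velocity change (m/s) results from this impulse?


J = F * dt = 1886 * 0.077 = 145.2220 N*s
delta_v = J / m
delta_v = 145.2220 / 104
delta_v = 1.3964


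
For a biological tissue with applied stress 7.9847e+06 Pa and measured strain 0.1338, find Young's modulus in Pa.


E = stress / strain
E = 7.9847e+06 / 0.1338
E = 5.9676e+07


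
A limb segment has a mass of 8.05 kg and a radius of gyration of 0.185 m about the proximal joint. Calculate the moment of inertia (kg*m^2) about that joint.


I = m * k^2
I = 8.05 * 0.185^2
k^2 = 0.0342
I = 0.2755


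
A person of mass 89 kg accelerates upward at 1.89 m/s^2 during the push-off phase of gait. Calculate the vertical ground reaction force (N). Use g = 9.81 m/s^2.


GRF = m * (g + a)
GRF = 89 * (9.81 + 1.89)
GRF = 89 * 11.7000
GRF = 1041.3000


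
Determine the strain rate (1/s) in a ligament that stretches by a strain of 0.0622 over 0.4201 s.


strain_rate = delta_strain / delta_t
strain_rate = 0.0622 / 0.4201
strain_rate = 0.1481


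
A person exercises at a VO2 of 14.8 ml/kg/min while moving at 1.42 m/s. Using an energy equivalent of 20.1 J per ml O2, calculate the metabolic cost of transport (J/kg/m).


Power per kg = VO2 * 20.1 / 60
Power per kg = 14.8 * 20.1 / 60 = 4.9580 W/kg
Cost = power_per_kg / speed
Cost = 4.9580 / 1.42
Cost = 3.4915


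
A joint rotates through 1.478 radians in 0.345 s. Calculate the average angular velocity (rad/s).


omega = delta_theta / delta_t
omega = 1.478 / 0.345
omega = 4.2841


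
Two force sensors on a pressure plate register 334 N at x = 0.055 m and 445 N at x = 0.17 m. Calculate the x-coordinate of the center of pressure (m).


COP_x = (F1*x1 + F2*x2) / (F1 + F2)
COP_x = (334*0.055 + 445*0.17) / (334 + 445)
Numerator = 94.0200
Denominator = 779
COP_x = 0.1207


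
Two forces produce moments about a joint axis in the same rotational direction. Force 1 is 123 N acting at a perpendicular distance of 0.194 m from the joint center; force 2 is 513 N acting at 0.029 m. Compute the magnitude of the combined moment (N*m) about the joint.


M = F1 * d1 + F2 * d2
M = 123 * 0.194 + 513 * 0.029
M = 23.8620 + 14.8770
M = 38.7390


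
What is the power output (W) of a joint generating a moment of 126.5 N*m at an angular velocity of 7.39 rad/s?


P = M * omega
P = 126.5 * 7.39
P = 934.8350


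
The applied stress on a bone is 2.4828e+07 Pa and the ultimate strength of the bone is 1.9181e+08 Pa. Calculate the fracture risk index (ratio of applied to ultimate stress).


FRI = applied / ultimate
FRI = 2.4828e+07 / 1.9181e+08
FRI = 0.1294


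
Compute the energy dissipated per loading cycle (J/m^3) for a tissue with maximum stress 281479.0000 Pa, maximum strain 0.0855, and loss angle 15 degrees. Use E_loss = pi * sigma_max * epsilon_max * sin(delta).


E_loss = pi * sigma_max * epsilon_max * sin(delta)
delta = 15 deg = 0.2618 rad
sin(delta) = 0.2588
E_loss = pi * 281479.0000 * 0.0855 * 0.2588
E_loss = 19568.5307


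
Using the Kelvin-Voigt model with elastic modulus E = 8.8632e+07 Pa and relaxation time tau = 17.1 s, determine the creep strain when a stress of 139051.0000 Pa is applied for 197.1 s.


epsilon(t) = (sigma/E) * (1 - exp(-t/tau))
sigma/E = 139051.0000 / 8.8632e+07 = 0.0016
exp(-t/tau) = exp(-197.1 / 17.1) = 9.8670e-06
epsilon = 0.0016 * (1 - 9.8670e-06)
epsilon = 0.0016


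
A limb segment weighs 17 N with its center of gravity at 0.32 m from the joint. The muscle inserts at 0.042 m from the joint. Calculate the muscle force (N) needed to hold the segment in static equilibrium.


F_muscle = W * d_load / d_muscle
F_muscle = 17 * 0.32 / 0.042
Numerator = 5.4400
F_muscle = 129.5238


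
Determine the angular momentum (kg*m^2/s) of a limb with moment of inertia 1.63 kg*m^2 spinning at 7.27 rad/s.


L = I * omega
L = 1.63 * 7.27
L = 11.8501


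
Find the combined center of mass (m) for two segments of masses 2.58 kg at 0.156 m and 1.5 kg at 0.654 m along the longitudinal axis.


COM = (m1*x1 + m2*x2) / (m1 + m2)
COM = (2.58*0.156 + 1.5*0.654) / (2.58 + 1.5)
Numerator = 1.3835
Denominator = 4.0800
COM = 0.3391


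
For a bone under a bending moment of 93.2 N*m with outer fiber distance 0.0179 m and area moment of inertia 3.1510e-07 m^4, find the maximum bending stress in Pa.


sigma = M * c / I
sigma = 93.2 * 0.0179 / 3.1510e-07
M * c = 1.6683
sigma = 5.2944e+06


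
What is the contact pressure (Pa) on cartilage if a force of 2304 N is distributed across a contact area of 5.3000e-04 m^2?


P = F / A
P = 2304 / 5.3000e-04
P = 4.3472e+06


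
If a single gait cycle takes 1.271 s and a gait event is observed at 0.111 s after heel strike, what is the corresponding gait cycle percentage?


pct = (event_time / cycle_time) * 100
pct = (0.111 / 1.271) * 100
ratio = 0.0873
pct = 8.7333


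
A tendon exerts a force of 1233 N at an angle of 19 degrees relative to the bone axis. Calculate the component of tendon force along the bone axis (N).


F_eff = F_tendon * cos(theta)
theta = 19 deg = 0.3316 rad
cos(theta) = 0.9455
F_eff = 1233 * 0.9455
F_eff = 1165.8244


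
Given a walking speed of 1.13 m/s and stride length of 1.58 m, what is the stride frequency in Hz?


f = v / stride_length
f = 1.13 / 1.58
f = 0.7152


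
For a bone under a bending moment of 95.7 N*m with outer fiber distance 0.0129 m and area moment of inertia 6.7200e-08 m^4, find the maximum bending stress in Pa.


sigma = M * c / I
sigma = 95.7 * 0.0129 / 6.7200e-08
M * c = 1.2345
sigma = 1.8371e+07


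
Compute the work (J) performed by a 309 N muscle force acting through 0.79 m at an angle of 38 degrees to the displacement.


W = F * d * cos(theta)
theta = 38 deg = 0.6632 rad
cos(theta) = 0.7880
W = 309 * 0.79 * 0.7880
W = 192.3613


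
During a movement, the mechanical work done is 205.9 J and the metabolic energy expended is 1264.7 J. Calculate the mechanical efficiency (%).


eta = (W_mech / E_meta) * 100
eta = (205.9 / 1264.7) * 100
ratio = 0.1628
eta = 16.2805


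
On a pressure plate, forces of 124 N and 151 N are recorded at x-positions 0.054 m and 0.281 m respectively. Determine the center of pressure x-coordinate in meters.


COP_x = (F1*x1 + F2*x2) / (F1 + F2)
COP_x = (124*0.054 + 151*0.281) / (124 + 151)
Numerator = 49.1270
Denominator = 275
COP_x = 0.1786


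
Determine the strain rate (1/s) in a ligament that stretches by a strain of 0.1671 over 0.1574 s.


strain_rate = delta_strain / delta_t
strain_rate = 0.1671 / 0.1574
strain_rate = 1.0616


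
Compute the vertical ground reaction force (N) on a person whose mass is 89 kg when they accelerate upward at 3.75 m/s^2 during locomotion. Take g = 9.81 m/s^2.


GRF = m * (g + a)
GRF = 89 * (9.81 + 3.75)
GRF = 89 * 13.5600
GRF = 1206.8400


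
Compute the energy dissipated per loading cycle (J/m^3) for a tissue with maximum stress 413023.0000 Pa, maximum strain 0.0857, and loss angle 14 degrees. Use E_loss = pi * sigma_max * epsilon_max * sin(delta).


E_loss = pi * sigma_max * epsilon_max * sin(delta)
delta = 14 deg = 0.2443 rad
sin(delta) = 0.2419
E_loss = pi * 413023.0000 * 0.0857 * 0.2419
E_loss = 26901.7237


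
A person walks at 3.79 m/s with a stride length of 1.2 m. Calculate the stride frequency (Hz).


f = v / stride_length
f = 3.79 / 1.2
f = 3.1583


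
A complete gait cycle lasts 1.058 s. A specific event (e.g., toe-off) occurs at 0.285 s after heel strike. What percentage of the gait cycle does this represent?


pct = (event_time / cycle_time) * 100
pct = (0.285 / 1.058) * 100
ratio = 0.2694
pct = 26.9376


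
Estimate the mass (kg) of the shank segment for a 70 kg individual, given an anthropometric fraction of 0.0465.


m_segment = body_mass * fraction
m_segment = 70 * 0.0465
m_segment = 3.2550


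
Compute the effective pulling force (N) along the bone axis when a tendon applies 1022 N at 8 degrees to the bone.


F_eff = F_tendon * cos(theta)
theta = 8 deg = 0.1396 rad
cos(theta) = 0.9903
F_eff = 1022 * 0.9903
F_eff = 1012.0540


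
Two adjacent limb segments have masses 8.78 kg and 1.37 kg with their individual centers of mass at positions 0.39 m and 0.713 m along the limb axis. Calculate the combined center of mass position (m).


COM = (m1*x1 + m2*x2) / (m1 + m2)
COM = (8.78*0.39 + 1.37*0.713) / (8.78 + 1.37)
Numerator = 4.4010
Denominator = 10.1500
COM = 0.4336


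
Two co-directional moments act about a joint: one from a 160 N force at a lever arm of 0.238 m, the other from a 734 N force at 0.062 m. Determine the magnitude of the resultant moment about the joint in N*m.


M = F1 * d1 + F2 * d2
M = 160 * 0.238 + 734 * 0.062
M = 38.0800 + 45.5080
M = 83.5880


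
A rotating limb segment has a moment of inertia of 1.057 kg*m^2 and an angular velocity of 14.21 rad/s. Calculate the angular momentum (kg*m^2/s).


L = I * omega
L = 1.057 * 14.21
L = 15.0200


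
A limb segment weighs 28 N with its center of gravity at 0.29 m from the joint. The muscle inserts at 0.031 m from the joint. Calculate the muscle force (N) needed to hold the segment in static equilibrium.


F_muscle = W * d_load / d_muscle
F_muscle = 28 * 0.29 / 0.031
Numerator = 8.1200
F_muscle = 261.9355


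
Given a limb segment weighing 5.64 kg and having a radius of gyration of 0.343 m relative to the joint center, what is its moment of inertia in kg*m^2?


I = m * k^2
I = 5.64 * 0.343^2
k^2 = 0.1176
I = 0.6635


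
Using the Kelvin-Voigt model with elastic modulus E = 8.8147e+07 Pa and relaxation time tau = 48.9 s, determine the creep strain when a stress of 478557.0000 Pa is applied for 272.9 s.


epsilon(t) = (sigma/E) * (1 - exp(-t/tau))
sigma/E = 478557.0000 / 8.8147e+07 = 0.0054
exp(-t/tau) = exp(-272.9 / 48.9) = 0.0038
epsilon = 0.0054 * (1 - 0.0038)
epsilon = 0.0054


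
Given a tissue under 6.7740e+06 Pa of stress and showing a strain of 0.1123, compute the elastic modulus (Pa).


E = stress / strain
E = 6.7740e+06 / 0.1123
E = 6.0321e+07


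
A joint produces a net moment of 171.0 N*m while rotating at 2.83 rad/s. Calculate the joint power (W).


P = M * omega
P = 171.0 * 2.83
P = 483.9300


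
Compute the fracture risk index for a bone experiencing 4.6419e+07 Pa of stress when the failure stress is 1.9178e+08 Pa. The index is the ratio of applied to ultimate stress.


FRI = applied / ultimate
FRI = 4.6419e+07 / 1.9178e+08
FRI = 0.2420


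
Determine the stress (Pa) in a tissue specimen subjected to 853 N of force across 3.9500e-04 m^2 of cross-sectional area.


stress = F / A
stress = 853 / 3.9500e-04
stress = 2.1595e+06


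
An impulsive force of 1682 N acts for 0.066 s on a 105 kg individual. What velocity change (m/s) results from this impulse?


J = F * dt = 1682 * 0.066 = 111.0120 N*s
delta_v = J / m
delta_v = 111.0120 / 105
delta_v = 1.0573


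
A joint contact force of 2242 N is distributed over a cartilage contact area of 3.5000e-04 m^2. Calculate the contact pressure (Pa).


P = F / A
P = 2242 / 3.5000e-04
P = 6.4057e+06


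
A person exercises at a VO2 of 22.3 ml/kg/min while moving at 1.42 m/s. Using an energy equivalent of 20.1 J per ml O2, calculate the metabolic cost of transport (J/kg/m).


Power per kg = VO2 * 20.1 / 60
Power per kg = 22.3 * 20.1 / 60 = 7.4705 W/kg
Cost = power_per_kg / speed
Cost = 7.4705 / 1.42
Cost = 5.2609


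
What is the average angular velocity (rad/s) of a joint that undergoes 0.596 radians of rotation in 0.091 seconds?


omega = delta_theta / delta_t
omega = 0.596 / 0.091
omega = 6.5495


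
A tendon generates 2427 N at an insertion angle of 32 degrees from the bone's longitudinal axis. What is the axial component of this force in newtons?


F_eff = F_tendon * cos(theta)
theta = 32 deg = 0.5585 rad
cos(theta) = 0.8480
F_eff = 2427 * 0.8480
F_eff = 2058.2127


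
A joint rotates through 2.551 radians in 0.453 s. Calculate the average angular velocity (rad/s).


omega = delta_theta / delta_t
omega = 2.551 / 0.453
omega = 5.6313


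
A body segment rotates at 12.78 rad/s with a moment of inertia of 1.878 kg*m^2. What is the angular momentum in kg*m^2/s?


L = I * omega
L = 1.878 * 12.78
L = 24.0008


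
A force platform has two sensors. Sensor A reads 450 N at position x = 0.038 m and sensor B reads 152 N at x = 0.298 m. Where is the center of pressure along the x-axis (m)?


COP_x = (F1*x1 + F2*x2) / (F1 + F2)
COP_x = (450*0.038 + 152*0.298) / (450 + 152)
Numerator = 62.3960
Denominator = 602
COP_x = 0.1036


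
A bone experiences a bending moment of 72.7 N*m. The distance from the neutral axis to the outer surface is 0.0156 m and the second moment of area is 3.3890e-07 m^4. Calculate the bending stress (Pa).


sigma = M * c / I
sigma = 72.7 * 0.0156 / 3.3890e-07
M * c = 1.1341
sigma = 3.3465e+06


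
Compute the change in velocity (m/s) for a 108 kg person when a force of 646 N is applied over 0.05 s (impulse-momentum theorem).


J = F * dt = 646 * 0.05 = 32.3000 N*s
delta_v = J / m
delta_v = 32.3000 / 108
delta_v = 0.2991


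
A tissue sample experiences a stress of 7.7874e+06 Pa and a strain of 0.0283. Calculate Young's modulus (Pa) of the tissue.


E = stress / strain
E = 7.7874e+06 / 0.0283
E = 2.7517e+08


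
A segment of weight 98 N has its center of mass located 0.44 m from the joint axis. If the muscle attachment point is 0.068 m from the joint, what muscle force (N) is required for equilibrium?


F_muscle = W * d_load / d_muscle
F_muscle = 98 * 0.44 / 0.068
Numerator = 43.1200
F_muscle = 634.1176


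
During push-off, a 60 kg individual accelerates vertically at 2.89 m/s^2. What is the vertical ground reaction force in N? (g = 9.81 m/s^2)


GRF = m * (g + a)
GRF = 60 * (9.81 + 2.89)
GRF = 60 * 12.7000
GRF = 762.0000


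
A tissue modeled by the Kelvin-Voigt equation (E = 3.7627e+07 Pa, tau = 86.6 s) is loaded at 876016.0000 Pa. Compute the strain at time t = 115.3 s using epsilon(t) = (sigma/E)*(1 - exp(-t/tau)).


epsilon(t) = (sigma/E) * (1 - exp(-t/tau))
sigma/E = 876016.0000 / 3.7627e+07 = 0.0233
exp(-t/tau) = exp(-115.3 / 86.6) = 0.2641
epsilon = 0.0233 * (1 - 0.2641)
epsilon = 0.0171


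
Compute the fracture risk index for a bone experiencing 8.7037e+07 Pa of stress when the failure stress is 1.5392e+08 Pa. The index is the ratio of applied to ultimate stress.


FRI = applied / ultimate
FRI = 8.7037e+07 / 1.5392e+08
FRI = 0.5655


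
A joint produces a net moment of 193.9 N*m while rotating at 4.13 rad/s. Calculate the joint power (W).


P = M * omega
P = 193.9 * 4.13
P = 800.8070


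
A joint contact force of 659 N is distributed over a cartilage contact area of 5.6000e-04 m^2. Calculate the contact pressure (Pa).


P = F / A
P = 659 / 5.6000e-04
P = 1.1768e+06


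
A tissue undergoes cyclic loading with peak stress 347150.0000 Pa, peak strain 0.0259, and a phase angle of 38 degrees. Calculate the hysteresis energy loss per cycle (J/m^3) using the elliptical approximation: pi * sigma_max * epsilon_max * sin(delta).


E_loss = pi * sigma_max * epsilon_max * sin(delta)
delta = 38 deg = 0.6632 rad
sin(delta) = 0.6157
E_loss = pi * 347150.0000 * 0.0259 * 0.6157
E_loss = 17390.3685


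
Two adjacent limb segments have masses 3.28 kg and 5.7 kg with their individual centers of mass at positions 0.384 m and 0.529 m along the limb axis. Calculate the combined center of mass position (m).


COM = (m1*x1 + m2*x2) / (m1 + m2)
COM = (3.28*0.384 + 5.7*0.529) / (3.28 + 5.7)
Numerator = 4.2748
Denominator = 8.9800
COM = 0.4760


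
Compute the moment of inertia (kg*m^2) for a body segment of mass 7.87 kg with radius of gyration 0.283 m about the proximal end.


I = m * k^2
I = 7.87 * 0.283^2
k^2 = 0.0801
I = 0.6303


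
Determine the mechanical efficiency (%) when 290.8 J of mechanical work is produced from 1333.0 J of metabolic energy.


eta = (W_mech / E_meta) * 100
eta = (290.8 / 1333.0) * 100
ratio = 0.2182
eta = 21.8155


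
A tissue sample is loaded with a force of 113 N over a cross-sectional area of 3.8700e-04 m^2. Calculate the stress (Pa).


stress = F / A
stress = 113 / 3.8700e-04
stress = 291989.6641


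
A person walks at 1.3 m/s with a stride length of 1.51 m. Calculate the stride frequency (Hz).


f = v / stride_length
f = 1.3 / 1.51
f = 0.8609


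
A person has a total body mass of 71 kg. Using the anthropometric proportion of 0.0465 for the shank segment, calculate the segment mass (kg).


m_segment = body_mass * fraction
m_segment = 71 * 0.0465
m_segment = 3.3015


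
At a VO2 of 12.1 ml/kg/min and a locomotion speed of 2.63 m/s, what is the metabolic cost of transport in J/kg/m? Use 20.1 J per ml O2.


Power per kg = VO2 * 20.1 / 60
Power per kg = 12.1 * 20.1 / 60 = 4.0535 W/kg
Cost = power_per_kg / speed
Cost = 4.0535 / 2.63
Cost = 1.5413


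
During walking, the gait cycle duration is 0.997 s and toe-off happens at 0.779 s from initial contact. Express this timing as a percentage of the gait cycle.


pct = (event_time / cycle_time) * 100
pct = (0.779 / 0.997) * 100
ratio = 0.7813
pct = 78.1344


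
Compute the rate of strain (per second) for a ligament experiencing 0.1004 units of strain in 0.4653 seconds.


strain_rate = delta_strain / delta_t
strain_rate = 0.1004 / 0.4653
strain_rate = 0.2158


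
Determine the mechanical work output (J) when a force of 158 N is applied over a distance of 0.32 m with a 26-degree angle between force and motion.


W = F * d * cos(theta)
theta = 26 deg = 0.4538 rad
cos(theta) = 0.8988
W = 158 * 0.32 * 0.8988
W = 45.4430


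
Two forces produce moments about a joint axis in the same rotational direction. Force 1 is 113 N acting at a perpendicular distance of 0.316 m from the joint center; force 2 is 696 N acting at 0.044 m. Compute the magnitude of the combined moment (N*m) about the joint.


M = F1 * d1 + F2 * d2
M = 113 * 0.316 + 696 * 0.044
M = 35.7080 + 30.6240
M = 66.3320


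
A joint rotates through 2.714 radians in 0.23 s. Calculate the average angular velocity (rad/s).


omega = delta_theta / delta_t
omega = 2.714 / 0.23
omega = 11.8000


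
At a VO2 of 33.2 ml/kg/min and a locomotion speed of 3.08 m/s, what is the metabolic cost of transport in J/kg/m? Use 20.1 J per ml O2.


Power per kg = VO2 * 20.1 / 60
Power per kg = 33.2 * 20.1 / 60 = 11.1220 W/kg
Cost = power_per_kg / speed
Cost = 11.1220 / 3.08
Cost = 3.6110


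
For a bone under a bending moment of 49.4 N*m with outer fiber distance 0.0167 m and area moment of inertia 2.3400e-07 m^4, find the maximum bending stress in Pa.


sigma = M * c / I
sigma = 49.4 * 0.0167 / 2.3400e-07
M * c = 0.8250
sigma = 3.5256e+06


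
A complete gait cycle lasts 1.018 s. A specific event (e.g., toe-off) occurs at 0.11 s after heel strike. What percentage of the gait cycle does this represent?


pct = (event_time / cycle_time) * 100
pct = (0.11 / 1.018) * 100
ratio = 0.1081
pct = 10.8055


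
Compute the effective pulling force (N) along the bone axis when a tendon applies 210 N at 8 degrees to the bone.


F_eff = F_tendon * cos(theta)
theta = 8 deg = 0.1396 rad
cos(theta) = 0.9903
F_eff = 210 * 0.9903
F_eff = 207.9563


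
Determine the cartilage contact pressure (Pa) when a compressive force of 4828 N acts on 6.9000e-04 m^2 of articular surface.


P = F / A
P = 4828 / 6.9000e-04
P = 6.9971e+06


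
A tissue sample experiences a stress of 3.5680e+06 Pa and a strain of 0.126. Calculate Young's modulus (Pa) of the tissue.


E = stress / strain
E = 3.5680e+06 / 0.126
E = 2.8317e+07


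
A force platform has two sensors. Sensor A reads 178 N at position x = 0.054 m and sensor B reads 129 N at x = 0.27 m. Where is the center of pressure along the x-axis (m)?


COP_x = (F1*x1 + F2*x2) / (F1 + F2)
COP_x = (178*0.054 + 129*0.27) / (178 + 129)
Numerator = 44.4420
Denominator = 307
COP_x = 0.1448


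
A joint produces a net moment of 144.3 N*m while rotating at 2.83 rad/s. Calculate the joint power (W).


P = M * omega
P = 144.3 * 2.83
P = 408.3690


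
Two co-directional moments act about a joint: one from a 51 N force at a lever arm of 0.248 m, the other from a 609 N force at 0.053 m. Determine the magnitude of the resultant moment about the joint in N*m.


M = F1 * d1 + F2 * d2
M = 51 * 0.248 + 609 * 0.053
M = 12.6480 + 32.2770
M = 44.9250


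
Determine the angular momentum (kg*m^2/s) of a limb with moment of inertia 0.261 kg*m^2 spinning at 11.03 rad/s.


L = I * omega
L = 0.261 * 11.03
L = 2.8788


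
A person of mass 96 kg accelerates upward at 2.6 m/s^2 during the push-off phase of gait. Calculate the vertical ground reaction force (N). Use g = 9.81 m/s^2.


GRF = m * (g + a)
GRF = 96 * (9.81 + 2.6)
GRF = 96 * 12.4100
GRF = 1191.3600


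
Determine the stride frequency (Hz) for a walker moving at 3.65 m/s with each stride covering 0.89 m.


f = v / stride_length
f = 3.65 / 0.89
f = 4.1011


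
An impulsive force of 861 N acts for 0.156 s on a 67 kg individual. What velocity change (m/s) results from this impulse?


J = F * dt = 861 * 0.156 = 134.3160 N*s
delta_v = J / m
delta_v = 134.3160 / 67
delta_v = 2.0047


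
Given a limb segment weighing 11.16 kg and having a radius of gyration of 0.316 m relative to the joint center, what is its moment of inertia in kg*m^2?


I = m * k^2
I = 11.16 * 0.316^2
k^2 = 0.0999
I = 1.1144


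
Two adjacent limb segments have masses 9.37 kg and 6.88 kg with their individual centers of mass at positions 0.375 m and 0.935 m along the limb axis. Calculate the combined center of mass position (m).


COM = (m1*x1 + m2*x2) / (m1 + m2)
COM = (9.37*0.375 + 6.88*0.935) / (9.37 + 6.88)
Numerator = 9.9466
Denominator = 16.2500
COM = 0.6121


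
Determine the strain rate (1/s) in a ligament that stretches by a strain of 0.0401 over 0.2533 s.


strain_rate = delta_strain / delta_t
strain_rate = 0.0401 / 0.2533
strain_rate = 0.1583


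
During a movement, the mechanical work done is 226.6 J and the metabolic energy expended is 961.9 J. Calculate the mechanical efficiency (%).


eta = (W_mech / E_meta) * 100
eta = (226.6 / 961.9) * 100
ratio = 0.2356
eta = 23.5575
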